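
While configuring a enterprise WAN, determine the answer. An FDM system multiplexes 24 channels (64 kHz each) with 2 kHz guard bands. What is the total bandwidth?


Given: 24 channels, 64 kHz each, guard = 2 kHz
Channel bandwidth = 24 * 64 = 1536 kHz
Guard bands = 23 gaps * 2 kHz = 46 kHz
Total = 1536 + 46 = 1582 kHz

1582


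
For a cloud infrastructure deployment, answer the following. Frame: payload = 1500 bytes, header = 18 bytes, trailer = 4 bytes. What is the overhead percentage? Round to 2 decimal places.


Given: payload = 1500 B, header = 18 B, trailer = 4 B
Overhead bytes = header + trailer = 18 + 4 = 22
Total frame = payload + overhead = 1500 + 22 = 1522
Overhead % = 22 / 1522 * 100 = 1.4455% -> 1.45% (2 dp)

1.45


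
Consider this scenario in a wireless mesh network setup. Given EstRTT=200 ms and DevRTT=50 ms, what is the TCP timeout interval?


Given: EstRTT = 200 ms, DevRTT = 50 ms
Timeout = EstRTT + 4 * DevRTT
4 * DevRTT = 4 * 50 = 200
Timeout = 200 + 200 = 400 ms

400


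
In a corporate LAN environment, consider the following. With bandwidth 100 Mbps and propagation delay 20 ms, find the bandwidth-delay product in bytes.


Given: bandwidth = 100 Mbps, delay = 20 ms
BDP in bits = 100 * 10^6 * 20 / 1000
BDP in bits = 2000000
BDP in bytes = 2000000 / 8 = 250000

250000


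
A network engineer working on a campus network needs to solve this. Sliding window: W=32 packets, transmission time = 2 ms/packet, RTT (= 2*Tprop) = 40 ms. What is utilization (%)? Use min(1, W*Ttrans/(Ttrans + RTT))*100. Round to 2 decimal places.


Given: W = 32, Ttrans = 2 ms, RTT = 40 ms (= 2 * Tprop, Tprop = 20 ms)
Cycle time = Ttrans + RTT = 2 + 40 = 42 ms (first packet sent until its ACK returns)
W * Ttrans = 32 * 2 = 64 ms of sending per cycle
W * Ttrans / (Ttrans + RTT) = 64 / 42 = 1.523810
U = min(1, 1.523810) = 1.000000
U% = 100.00%

100.00


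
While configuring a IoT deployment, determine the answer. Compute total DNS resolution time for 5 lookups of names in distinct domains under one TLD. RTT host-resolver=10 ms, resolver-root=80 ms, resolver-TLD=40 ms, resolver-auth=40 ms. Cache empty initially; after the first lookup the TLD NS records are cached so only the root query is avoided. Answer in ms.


Lookup 1 (cold cache): local + root + TLD + auth = 10 + 80 + 40 + 40 = 170 ms
Lookups 2..5 (TLD NS cached -> skip root; new domain -> still ask TLD and auth): local + TLD + auth = 10 + 40 + 40 = 90 ms each
Remaining 4 lookups: 4 * 90 = 360 ms
Total = 170 + 360 = 530 ms

530


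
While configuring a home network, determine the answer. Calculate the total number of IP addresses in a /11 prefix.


Given: CIDR prefix /11
Host bits = 32 - 11 = 21
Total addresses = 2^21 = 2097152

2097152


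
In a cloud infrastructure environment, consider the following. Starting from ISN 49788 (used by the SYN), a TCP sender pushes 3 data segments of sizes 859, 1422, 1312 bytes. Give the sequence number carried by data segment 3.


The SYN occupies sequence number ISN = 49788, so the first data byte is ISN + 1 = 49789.
SEQ of data segment i = (ISN + 1) + sum of payload sizes of segments 1..i-1.
Segment 1: SEQ = 49789, payload = 859 bytes
Segment 2: SEQ = 50648, payload = 1422 bytes
Segment 3: SEQ = 52070, payload = 1312 bytes
SEQ of segment 3 = 49789 + 859 + 1422 = 52070

52070


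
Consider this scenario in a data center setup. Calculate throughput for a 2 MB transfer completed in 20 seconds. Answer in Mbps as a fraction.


Given: file = 2 MB, time = 20 s
File in Mb = 2 * 8 = 16 Mb
Throughput = 16 / 20 Mbps
Throughput = 4/5 Mbps

4/5


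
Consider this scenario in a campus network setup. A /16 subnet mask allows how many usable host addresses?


Given: subnet mask /16
Host bits = 32 - 16 = 16
Total addresses = 2^16 = 65536
Usable hosts = 65536 - 2 (network + broadcast) = 65534

65534


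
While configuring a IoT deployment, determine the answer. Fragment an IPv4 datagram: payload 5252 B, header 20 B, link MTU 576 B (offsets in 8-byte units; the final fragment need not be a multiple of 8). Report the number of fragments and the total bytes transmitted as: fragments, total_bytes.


Max data per non-final fragment = floor((MTU - header)/8)*8 = floor((576 - 20)/8)*8 = floor(556/8)*8 = 552 B
Final fragment needs no 8-byte alignment: it can carry up to MTU - header = 556 B
Non-final fragments needed = ceil((payload - 556) / 552) = ceil(4696/552) = ceil(8.5072) = 9
Number of fragments = 9 + 1 = 10
Fragment sizes (data): 9 * 552 B + 284 B (last, 284 <= 556 OK)
Total bytes sent = payload + n_frags * header = 5252 + 10*20 = 5252 + 200 = 5452 B

10, 5452


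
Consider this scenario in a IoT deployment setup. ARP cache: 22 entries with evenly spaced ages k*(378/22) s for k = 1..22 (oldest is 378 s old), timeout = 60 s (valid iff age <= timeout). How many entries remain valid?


Ages are k * 378/22 s for k = 1..22 (spacing = 17.1818 s).
Entry k is valid iff k * 378/22 <= 60 iff k <= 22 * 60 / 378 = 3.4921
n_valid = floor(3.4921) = 3
(n_stale = 22 - 3 = 19)

3


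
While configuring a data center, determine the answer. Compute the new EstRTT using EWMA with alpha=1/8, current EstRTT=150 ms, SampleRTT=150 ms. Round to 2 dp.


Given: EstRTT = 150 ms, SampleRTT = 150 ms, alpha = 1/8
New EstRTT = (1 - alpha) * EstRTT + alpha * SampleRTT
(7/8) * 150 = 131.25
(1/8) * 150 = 18.75
New EstRTT = 131.25 + 18.75 = 150 ms -> 150.00 ms (2 dp)

150.00


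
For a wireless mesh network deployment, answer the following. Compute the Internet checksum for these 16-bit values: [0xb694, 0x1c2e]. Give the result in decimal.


Given words: [0xb694, 0x1c2e]
Step 1: Sum all words
Raw sum = 46740 + 7214 = 53954
One's complement = ~53954 & 0xFFFF = 11581

11581


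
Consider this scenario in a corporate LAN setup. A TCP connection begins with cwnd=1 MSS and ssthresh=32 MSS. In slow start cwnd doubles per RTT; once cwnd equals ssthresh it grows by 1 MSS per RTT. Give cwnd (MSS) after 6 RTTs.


RTT 0: cwnd = 1 MSS (initial)
RTT 1: cwnd = 2 MSS (slow start, doubled)
RTT 2: cwnd = 4 MSS (slow start, doubled)
RTT 3: cwnd = 8 MSS (slow start, doubled)
RTT 4: cwnd = 16 MSS (slow start, doubled)
RTT 5: cwnd = 32 MSS (slow start, doubled)
RTT 6: cwnd = 33 MSS (congestion avoidance, +1)

33


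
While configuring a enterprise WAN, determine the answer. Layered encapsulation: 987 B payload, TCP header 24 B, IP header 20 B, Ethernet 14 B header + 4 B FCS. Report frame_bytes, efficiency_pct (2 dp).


TCP segment = 987 + 24 = 1011 B
IP packet = 1011 + 20 = 1031 B
Ethernet frame = 1031 + 14 + 4 = 1049 B
Efficiency = app / frame = 987 / 1049 = 0.940896 = 94.0896% -> 94.09% (2 dp)

1049, 94.09


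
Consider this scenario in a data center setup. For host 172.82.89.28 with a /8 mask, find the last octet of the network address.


Given: IP = 172.82.89.28, prefix = /8
Subnet mask = 255.0.0.0
Last octet of IP: 28
Last octet of mask: 0
Network last octet = 28 AND 0 = 0

0


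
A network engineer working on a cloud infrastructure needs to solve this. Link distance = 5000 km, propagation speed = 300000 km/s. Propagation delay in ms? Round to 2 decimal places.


Given: distance = 5000 km, speed = 300000 km/s
Delay = distance / speed = 5000 / 300000 seconds
Delay in ms = 5000 * 1000 / 300000
Delay = 16.6667 ms
Rounded to 2 dp = 16.67 ms

16.67


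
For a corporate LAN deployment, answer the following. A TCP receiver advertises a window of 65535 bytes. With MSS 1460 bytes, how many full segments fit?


Given: RWND = 65535 bytes, MSS = 1460 bytes
Full segments = floor(RWND / MSS)
Full segments = floor(65535 / 1460)
Full segments = floor(44.887) = 44

44


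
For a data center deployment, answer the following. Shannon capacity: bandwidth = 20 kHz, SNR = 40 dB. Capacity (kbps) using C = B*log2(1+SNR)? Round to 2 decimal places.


Given: B = 20 kHz, SNR = 40 dB
SNR linear = 10^(40/10) = 10000
1 + SNR = 10001
log2(10001) = 13.2878566418
C = 20 * 1000 * 13.2878566418 = 265757.1328 bps
C = 265.757133 kbps -> 265.76 kbps (2 dp)

265.76


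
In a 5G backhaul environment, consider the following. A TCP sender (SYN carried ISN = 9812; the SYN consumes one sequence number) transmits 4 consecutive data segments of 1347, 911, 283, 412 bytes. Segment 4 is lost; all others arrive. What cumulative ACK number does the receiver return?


SYN uses sequence number 9812; first data byte = ISN + 1 = 9813.
Segment 1: SEQ = 9813, len = 1347 B, covers [9813, 11159]
Segment 2: SEQ = 11160, len = 911 B, covers [11160, 12070]
Segment 3: SEQ = 12071, len = 283 B, covers [12071, 12353]
Segment 4: SEQ = 12354, len = 412 B, covers [12354, 12765] [LOST]
In-order data received: bytes [9813, 12353] (segments 1..3).
Segment 4 missing -> gap begins at byte 12354.
Cumulative ACK = next expected in-order byte = 9813 + 1347 + 911 + 283 = 12354

12354


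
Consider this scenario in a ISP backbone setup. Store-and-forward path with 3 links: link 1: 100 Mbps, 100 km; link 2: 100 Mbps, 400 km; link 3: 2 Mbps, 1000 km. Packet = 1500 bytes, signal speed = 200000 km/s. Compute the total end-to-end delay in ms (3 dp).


Packet = 1500 bytes = 12000 bits. Store-and-forward: sum (t_trans + t_prop) per link.
Link 1: t_trans = 12000/(100*10^6) s = 0.1200 ms; t_prop = 100/200000 s = 0.5000 ms; subtotal = 0.6200 ms
Link 2: t_trans = 12000/(100*10^6) s = 0.1200 ms; t_prop = 400/200000 s = 2.0000 ms; subtotal = 2.1200 ms
Link 3: t_trans = 12000/(2*10^6) s = 6.0000 ms; t_prop = 1000/200000 s = 5.0000 ms; subtotal = 11.0000 ms
End-to-end = 0.6200 + 2.1200 + 11.0000 = 13.7400 ms -> 13.740 ms (3 dp)

13.740


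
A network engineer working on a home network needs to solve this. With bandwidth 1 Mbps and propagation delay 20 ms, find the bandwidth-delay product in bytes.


Given: bandwidth = 1 Mbps, delay = 20 ms
BDP in bits = 1 * 10^6 * 20 / 1000
BDP in bits = 20000
BDP in bytes = 20000 / 8 = 2500

2500


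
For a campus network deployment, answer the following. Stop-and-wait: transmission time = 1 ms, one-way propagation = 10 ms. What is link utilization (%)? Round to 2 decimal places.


Given: Ttrans = 1 ms, Tprop = 10 ms
RTT = 2 * Tprop = 2 * 10 = 20 ms
U = Ttrans / (Ttrans + RTT)
U = 1 / (1 + 20)
U = 1 / 21 = 0.047619
U% = 4.76%

4.76


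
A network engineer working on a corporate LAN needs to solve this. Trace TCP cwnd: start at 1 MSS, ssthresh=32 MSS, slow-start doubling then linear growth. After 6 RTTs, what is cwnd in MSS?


RTT 0: cwnd = 1 MSS (initial)
RTT 1: cwnd = 2 MSS (slow start, doubled)
RTT 2: cwnd = 4 MSS (slow start, doubled)
RTT 3: cwnd = 8 MSS (slow start, doubled)
RTT 4: cwnd = 16 MSS (slow start, doubled)
RTT 5: cwnd = 32 MSS (slow start, doubled)
RTT 6: cwnd = 33 MSS (congestion avoidance, +1)

33


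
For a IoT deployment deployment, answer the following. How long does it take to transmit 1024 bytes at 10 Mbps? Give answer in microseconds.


Given: packet = 1024 bytes, bandwidth = 10 Mbps
Packet in bits = 1024 * 8 = 8192 bits
Bandwidth = 10 * 10^6 = 10000000 bps
Time = 8192 / 10000000 seconds
Time in us = 8192 * 10^6 / 10000000 = 819.2

819.2


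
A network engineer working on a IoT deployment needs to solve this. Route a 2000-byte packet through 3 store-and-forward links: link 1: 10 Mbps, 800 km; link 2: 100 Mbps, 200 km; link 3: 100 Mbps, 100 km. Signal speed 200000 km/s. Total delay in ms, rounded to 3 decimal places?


Packet = 2000 bytes = 16000 bits. Store-and-forward: sum (t_trans + t_prop) per link.
Link 1: t_trans = 16000/(10*10^6) s = 1.6000 ms; t_prop = 800/200000 s = 4.0000 ms; subtotal = 5.6000 ms
Link 2: t_trans = 16000/(100*10^6) s = 0.1600 ms; t_prop = 200/200000 s = 1.0000 ms; subtotal = 1.1600 ms
Link 3: t_trans = 16000/(100*10^6) s = 0.1600 ms; t_prop = 100/200000 s = 0.5000 ms; subtotal = 0.6600 ms
End-to-end = 5.6000 + 1.1600 + 0.6600 = 7.4200 ms -> 7.420 ms (3 dp)

7.420


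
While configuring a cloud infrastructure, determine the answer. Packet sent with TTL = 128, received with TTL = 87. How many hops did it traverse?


Given: initial TTL = 128, received TTL = 87
Hops = initial TTL - received TTL
Hops = 128 - 87 = 41

41


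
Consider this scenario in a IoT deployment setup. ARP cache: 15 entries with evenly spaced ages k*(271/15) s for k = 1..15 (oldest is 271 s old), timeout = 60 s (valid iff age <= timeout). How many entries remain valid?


Ages are k * 271/15 s for k = 1..15 (spacing = 18.0667 s).
Entry k is valid iff k * 271/15 <= 60 iff k <= 15 * 60 / 271 = 3.3210
n_valid = floor(3.3210) = 3
(n_stale = 15 - 3 = 12)

3


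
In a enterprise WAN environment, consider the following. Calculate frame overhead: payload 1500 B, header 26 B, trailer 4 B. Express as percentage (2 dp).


Given: payload = 1500 B, header = 26 B, trailer = 4 B
Overhead bytes = header + trailer = 26 + 4 = 30
Total frame = payload + overhead = 1500 + 30 = 1530
Overhead % = 30 / 1530 * 100 = 1.9608% -> 1.96% (2 dp)

1.96


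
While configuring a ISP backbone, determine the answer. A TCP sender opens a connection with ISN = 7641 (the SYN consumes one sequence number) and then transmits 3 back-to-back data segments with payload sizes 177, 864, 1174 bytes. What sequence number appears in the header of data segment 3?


The SYN occupies sequence number ISN = 7641, so the first data byte is ISN + 1 = 7642.
SEQ of data segment i = (ISN + 1) + sum of payload sizes of segments 1..i-1.
Segment 1: SEQ = 7642, payload = 177 bytes
Segment 2: SEQ = 7819, payload = 864 bytes
Segment 3: SEQ = 8683, payload = 1174 bytes
SEQ of segment 3 = 7642 + 177 + 864 = 8683

8683


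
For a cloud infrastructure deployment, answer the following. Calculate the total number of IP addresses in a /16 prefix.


Given: CIDR prefix /16
Host bits = 32 - 16 = 16
Total addresses = 2^16 = 65536

65536


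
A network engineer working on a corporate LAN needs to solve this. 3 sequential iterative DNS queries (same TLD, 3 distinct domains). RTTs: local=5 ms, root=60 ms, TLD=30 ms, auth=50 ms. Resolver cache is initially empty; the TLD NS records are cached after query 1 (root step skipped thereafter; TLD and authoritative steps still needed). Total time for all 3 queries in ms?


Lookup 1 (cold cache): local + root + TLD + auth = 5 + 60 + 30 + 50 = 145 ms
Lookups 2..3 (TLD NS cached -> skip root; new domain -> still ask TLD and auth): local + TLD + auth = 5 + 30 + 50 = 85 ms each
Remaining 2 lookups: 2 * 85 = 170 ms
Total = 145 + 170 = 315 ms

315


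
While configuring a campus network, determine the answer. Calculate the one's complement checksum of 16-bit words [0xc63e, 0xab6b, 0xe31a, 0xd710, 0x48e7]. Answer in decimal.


Given words: [0xc63e, 0xab6b, 0xe31a, 0xd710, 0x48e7]
Step 1: Sum all words
Raw sum = 50750 + 43883 + 58138 + 55056 + 18663 = 226490
Step 2: Fold carry: (29882 + 3) = 29885
One's complement = ~29885 & 0xFFFF = 35650

35650


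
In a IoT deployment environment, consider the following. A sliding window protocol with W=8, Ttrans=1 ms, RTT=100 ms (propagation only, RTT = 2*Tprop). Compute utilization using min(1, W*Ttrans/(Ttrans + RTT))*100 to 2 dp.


Given: W = 8, Ttrans = 1 ms, RTT = 100 ms (= 2 * Tprop, Tprop = 50 ms)
Cycle time = Ttrans + RTT = 1 + 100 = 101 ms (first packet sent until its ACK returns)
W * Ttrans = 8 * 1 = 8 ms of sending per cycle
W * Ttrans / (Ttrans + RTT) = 8 / 101 = 0.079208
U = min(1, 0.079208) = 0.079208
U% = 7.92%

7.92


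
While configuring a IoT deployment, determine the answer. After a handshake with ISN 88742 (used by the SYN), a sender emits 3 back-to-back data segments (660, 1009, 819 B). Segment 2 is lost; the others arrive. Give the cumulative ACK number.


SYN uses sequence number 88742; first data byte = ISN + 1 = 88743.
Segment 1: SEQ = 88743, len = 660 B, covers [88743, 89402]
Segment 2: SEQ = 89403, len = 1009 B, covers [89403, 90411] [LOST]
Segment 3: SEQ = 90412, len = 819 B, covers [90412, 91230]
In-order data received: bytes [88743, 89402] (segments 1..1).
Segment 2 missing -> gap begins at byte 89403; later segments buffered out of order.
Cumulative ACK = next expected in-order byte = 88743 + 660 = 89403

89403


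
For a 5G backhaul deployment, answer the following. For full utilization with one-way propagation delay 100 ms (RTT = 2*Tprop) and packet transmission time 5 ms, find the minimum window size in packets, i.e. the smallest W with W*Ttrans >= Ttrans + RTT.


Given: Ttrans = 5 ms, RTT = 200 ms (= 2 * Tprop, Tprop = 100 ms)
Time until first ACK returns = Ttrans + RTT = 5 + 200 = 205 ms
Need W * Ttrans >= Ttrans + RTT  ->  W >= (Ttrans + RTT) / Ttrans
(Ttrans + RTT) / Ttrans = 205 / 5 = 41
W_min = ceil(41) = 41

41


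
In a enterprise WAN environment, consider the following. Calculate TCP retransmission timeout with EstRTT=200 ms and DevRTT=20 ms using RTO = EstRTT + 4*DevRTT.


Given: EstRTT = 200 ms, DevRTT = 20 ms
Timeout = EstRTT + 4 * DevRTT
4 * DevRTT = 4 * 20 = 80
Timeout = 200 + 80 = 280 ms

280


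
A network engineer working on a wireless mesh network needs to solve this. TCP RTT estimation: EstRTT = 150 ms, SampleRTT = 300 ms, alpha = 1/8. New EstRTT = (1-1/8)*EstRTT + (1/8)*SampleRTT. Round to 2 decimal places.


Given: EstRTT = 150 ms, SampleRTT = 300 ms, alpha = 1/8
New EstRTT = (1 - alpha) * EstRTT + alpha * SampleRTT
(7/8) * 150 = 131.25
(1/8) * 300 = 37.5
New EstRTT = 131.25 + 37.5 = 168.75 ms -> 168.75 ms (2 dp)

168.75


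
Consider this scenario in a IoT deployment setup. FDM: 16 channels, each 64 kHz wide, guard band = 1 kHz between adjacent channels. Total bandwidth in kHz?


Given: 16 channels, 64 kHz each, guard = 1 kHz
Channel bandwidth = 16 * 64 = 1024 kHz
Guard bands = 15 gaps * 1 kHz = 15 kHz
Total = 1024 + 15 = 1039 kHz

1039


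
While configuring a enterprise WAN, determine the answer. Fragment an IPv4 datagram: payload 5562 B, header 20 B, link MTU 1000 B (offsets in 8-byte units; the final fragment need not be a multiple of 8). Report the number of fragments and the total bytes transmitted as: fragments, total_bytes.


Max data per non-final fragment = floor((MTU - header)/8)*8 = floor((1000 - 20)/8)*8 = floor(980/8)*8 = 976 B
Final fragment needs no 8-byte alignment: it can carry up to MTU - header = 980 B
Non-final fragments needed = ceil((payload - 980) / 976) = ceil(4582/976) = ceil(4.6947) = 5
Number of fragments = 5 + 1 = 6
Fragment sizes (data): 5 * 976 B + 682 B (last, 682 <= 980 OK)
Total bytes sent = payload + n_frags * header = 5562 + 6*20 = 5562 + 120 = 5682 B

6, 5682


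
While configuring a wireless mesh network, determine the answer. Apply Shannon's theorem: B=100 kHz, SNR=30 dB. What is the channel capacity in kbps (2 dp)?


Given: B = 100 kHz, SNR = 30 dB
SNR linear = 10^(30/10) = 1000
1 + SNR = 1001
log2(1001) = 9.9672262588
C = 100 * 1000 * 9.9672262588 = 996722.6259 bps
C = 996.722626 kbps -> 996.72 kbps (2 dp)

996.72


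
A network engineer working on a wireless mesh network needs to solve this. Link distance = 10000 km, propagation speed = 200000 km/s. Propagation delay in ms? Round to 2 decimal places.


Given: distance = 10000 km, speed = 200000 km/s
Delay = distance / speed = 10000 / 200000 seconds
Delay in ms = 10000 * 1000 / 200000
Delay = 50.0000 ms
Rounded to 2 dp = 50.00 ms

50.00


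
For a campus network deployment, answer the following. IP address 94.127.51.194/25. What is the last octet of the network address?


Given: IP = 94.127.51.194, prefix = /25
Subnet mask = 255.255.255.128
Last octet of IP: 194
Last octet of mask: 128
Network last octet = 194 AND 128 = 128

128


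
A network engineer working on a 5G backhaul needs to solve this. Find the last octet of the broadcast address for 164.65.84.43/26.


Given: IP = 164.65.84.43, prefix = /26
Host bits = 32 - 26 = 6
Network last octet = 43 AND mask = 0
Host part size = 2^6 - 1 = 63
Broadcast last octet = 0 OR 63 = 63

63


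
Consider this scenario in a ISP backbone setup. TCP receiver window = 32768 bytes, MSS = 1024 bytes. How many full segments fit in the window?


Given: RWND = 32768 bytes, MSS = 1024 bytes
Full segments = floor(RWND / MSS)
Full segments = floor(32768 / 1024)
Full segments = floor(32.0) = 32

32


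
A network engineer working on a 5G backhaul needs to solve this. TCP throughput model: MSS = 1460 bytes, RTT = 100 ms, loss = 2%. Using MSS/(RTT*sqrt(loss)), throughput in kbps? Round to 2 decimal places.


Given: MSS = 1460 bytes, RTT = 100 ms, loss = 2%
RTT in seconds = 100 / 1000 = 0.1
Loss rate = 2% = 0.02
sqrt(loss) = sqrt(0.02) = 0.141421356237
Throughput (bytes/s) = 1460 / (0.1 * 0.141421356237) = 103237.5901
Throughput (kbps) = 103237.5901 * 8 / 1000 = 825.900720 -> 825.90 kbps (2 dp)

825.90


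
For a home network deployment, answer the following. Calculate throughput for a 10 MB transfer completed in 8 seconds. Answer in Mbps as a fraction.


Given: file = 10 MB, time = 8 s
File in Mb = 10 * 8 = 80 Mb
Throughput = 80 / 8 Mbps
Throughput = 10 Mbps

10


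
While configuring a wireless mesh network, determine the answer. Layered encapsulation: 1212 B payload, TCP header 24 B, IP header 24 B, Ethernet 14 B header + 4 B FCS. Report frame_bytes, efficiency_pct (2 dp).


TCP segment = 1212 + 24 = 1236 B
IP packet = 1236 + 24 = 1260 B
Ethernet frame = 1260 + 14 + 4 = 1278 B
Efficiency = app / frame = 1212 / 1278 = 0.948357 = 94.8357% -> 94.84% (2 dp)

1278, 94.84


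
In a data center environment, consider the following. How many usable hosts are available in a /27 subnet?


Given: subnet mask /27
Host bits = 32 - 27 = 5
Total addresses = 2^5 = 32
Usable hosts = 32 - 2 (network + broadcast) = 30

30


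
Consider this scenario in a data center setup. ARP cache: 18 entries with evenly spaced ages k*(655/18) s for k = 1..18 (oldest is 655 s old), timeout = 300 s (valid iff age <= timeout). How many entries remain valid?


Ages are k * 655/18 s for k = 1..18 (spacing = 36.3889 s).
Entry k is valid iff k * 655/18 <= 300 iff k <= 18 * 300 / 655 = 8.2443
n_valid = floor(8.2443) = 8
(n_stale = 18 - 8 = 10)

8


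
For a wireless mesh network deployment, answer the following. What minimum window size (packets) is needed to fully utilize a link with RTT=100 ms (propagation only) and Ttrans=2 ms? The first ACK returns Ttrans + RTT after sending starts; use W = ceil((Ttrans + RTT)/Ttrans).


Given: Ttrans = 2 ms, RTT = 100 ms (= 2 * Tprop, Tprop = 50 ms)
Time until first ACK returns = Ttrans + RTT = 2 + 100 = 102 ms
Need W * Ttrans >= Ttrans + RTT  ->  W >= (Ttrans + RTT) / Ttrans
(Ttrans + RTT) / Ttrans = 102 / 2 = 51
W_min = ceil(51) = 51

51


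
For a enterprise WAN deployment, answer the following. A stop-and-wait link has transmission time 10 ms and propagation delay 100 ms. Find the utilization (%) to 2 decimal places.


Given: Ttrans = 10 ms, Tprop = 100 ms
RTT = 2 * Tprop = 2 * 100 = 200 ms
U = Ttrans / (Ttrans + RTT)
U = 10 / (10 + 200)
U = 10 / 210 = 0.047619
U% = 4.76%

4.76


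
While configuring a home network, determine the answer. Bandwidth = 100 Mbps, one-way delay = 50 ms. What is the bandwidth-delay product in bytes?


Given: bandwidth = 100 Mbps, delay = 50 ms
BDP in bits = 100 * 10^6 * 50 / 1000
BDP in bits = 5000000
BDP in bytes = 5000000 / 8 = 625000

625000


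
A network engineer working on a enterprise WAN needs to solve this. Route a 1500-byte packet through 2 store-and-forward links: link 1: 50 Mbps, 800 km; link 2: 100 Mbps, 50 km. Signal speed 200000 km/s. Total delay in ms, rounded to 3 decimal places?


Packet = 1500 bytes = 12000 bits. Store-and-forward: sum (t_trans + t_prop) per link.
Link 1: t_trans = 12000/(50*10^6) s = 0.2400 ms; t_prop = 800/200000 s = 4.0000 ms; subtotal = 4.2400 ms
Link 2: t_trans = 12000/(100*10^6) s = 0.1200 ms; t_prop = 50/200000 s = 0.2500 ms; subtotal = 0.3700 ms
End-to-end = 4.2400 + 0.3700 = 4.6100 ms -> 4.610 ms (3 dp)

4.610


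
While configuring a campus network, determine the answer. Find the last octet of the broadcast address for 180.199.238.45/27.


Given: IP = 180.199.238.45, prefix = /27
Host bits = 32 - 27 = 5
Network last octet = 45 AND mask = 32
Host part size = 2^5 - 1 = 31
Broadcast last octet = 32 OR 31 = 63

63


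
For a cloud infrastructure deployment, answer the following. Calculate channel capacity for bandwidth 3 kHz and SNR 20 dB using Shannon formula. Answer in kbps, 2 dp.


Given: B = 3 kHz, SNR = 20 dB
SNR linear = 10^(20/10) = 100
1 + SNR = 101
log2(101) = 6.6582114828
C = 3 * 1000 * 6.6582114828 = 19974.6344 bps
C = 19.974634 kbps -> 19.97 kbps (2 dp)

19.97


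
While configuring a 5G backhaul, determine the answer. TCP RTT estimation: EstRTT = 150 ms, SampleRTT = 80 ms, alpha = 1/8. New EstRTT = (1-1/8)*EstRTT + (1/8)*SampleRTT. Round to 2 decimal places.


Given: EstRTT = 150 ms, SampleRTT = 80 ms, alpha = 1/8
New EstRTT = (1 - alpha) * EstRTT + alpha * SampleRTT
(7/8) * 150 = 131.25
(1/8) * 80 = 10
New EstRTT = 131.25 + 10 = 141.25 ms -> 141.25 ms (2 dp)

141.25


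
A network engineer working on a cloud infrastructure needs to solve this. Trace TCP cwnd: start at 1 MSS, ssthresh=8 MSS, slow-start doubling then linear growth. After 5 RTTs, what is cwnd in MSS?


RTT 0: cwnd = 1 MSS (initial)
RTT 1: cwnd = 2 MSS (slow start, doubled)
RTT 2: cwnd = 4 MSS (slow start, doubled)
RTT 3: cwnd = 8 MSS (slow start, doubled)
RTT 4: cwnd = 9 MSS (congestion avoidance, +1)
RTT 5: cwnd = 10 MSS (congestion avoidance, +1)

10


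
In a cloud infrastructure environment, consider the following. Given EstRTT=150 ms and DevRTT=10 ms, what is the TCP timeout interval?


Given: EstRTT = 150 ms, DevRTT = 10 ms
Timeout = EstRTT + 4 * DevRTT
4 * DevRTT = 4 * 10 = 40
Timeout = 150 + 40 = 190 ms

190


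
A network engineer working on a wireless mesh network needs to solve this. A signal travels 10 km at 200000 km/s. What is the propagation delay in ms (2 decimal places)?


Given: distance = 10 km, speed = 200000 km/s
Delay = distance / speed = 10 / 200000 seconds
Delay in ms = 10 * 1000 / 200000
Delay = 0.0500 ms
Rounded to 2 dp = 0.05 ms

0.05


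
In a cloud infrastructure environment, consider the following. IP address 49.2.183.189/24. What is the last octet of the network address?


Given: IP = 49.2.183.189, prefix = /24
Subnet mask = 255.255.255.0
Last octet of IP: 189
Last octet of mask: 0
Network last octet = 189 AND 0 = 0

0


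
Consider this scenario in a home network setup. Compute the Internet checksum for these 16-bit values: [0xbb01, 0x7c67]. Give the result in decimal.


Given words: [0xbb01, 0x7c67]
Step 1: Sum all words
Raw sum = 47873 + 31847 = 79720
Step 2: Fold carry: (14184 + 1) = 14185
One's complement = ~14185 & 0xFFFF = 51350

51350


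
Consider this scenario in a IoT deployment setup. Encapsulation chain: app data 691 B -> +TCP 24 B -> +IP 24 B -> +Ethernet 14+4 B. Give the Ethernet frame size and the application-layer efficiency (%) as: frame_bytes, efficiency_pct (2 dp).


TCP segment = 691 + 24 = 715 B
IP packet = 715 + 24 = 739 B
Ethernet frame = 739 + 14 + 4 = 757 B
Efficiency = app / frame = 691 / 757 = 0.912814 = 91.2814% -> 91.28% (2 dp)

757, 91.28


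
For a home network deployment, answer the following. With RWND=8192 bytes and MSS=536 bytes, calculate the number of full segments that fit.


Given: RWND = 8192 bytes, MSS = 536 bytes
Full segments = floor(RWND / MSS)
Full segments = floor(8192 / 536)
Full segments = floor(15.2836) = 15

15


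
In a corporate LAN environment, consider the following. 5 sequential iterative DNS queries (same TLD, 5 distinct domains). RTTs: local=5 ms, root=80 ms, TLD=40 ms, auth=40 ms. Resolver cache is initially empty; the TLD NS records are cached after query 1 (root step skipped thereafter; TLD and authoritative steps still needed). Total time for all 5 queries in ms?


Lookup 1 (cold cache): local + root + TLD + auth = 5 + 80 + 40 + 40 = 165 ms
Lookups 2..5 (TLD NS cached -> skip root; new domain -> still ask TLD and auth): local + TLD + auth = 5 + 40 + 40 = 85 ms each
Remaining 4 lookups: 4 * 85 = 340 ms
Total = 165 + 340 = 505 ms

505


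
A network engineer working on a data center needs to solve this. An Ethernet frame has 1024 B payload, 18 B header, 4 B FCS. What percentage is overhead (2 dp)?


Given: payload = 1024 B, header = 18 B, trailer = 4 B
Overhead bytes = header + trailer = 18 + 4 = 22
Total frame = payload + overhead = 1024 + 22 = 1046
Overhead % = 22 / 1046 * 100 = 2.1033% -> 2.10% (2 dp)

2.10


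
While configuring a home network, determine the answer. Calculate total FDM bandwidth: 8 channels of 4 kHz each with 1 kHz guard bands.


Given: 8 channels, 4 kHz each, guard = 1 kHz
Channel bandwidth = 8 * 4 = 32 kHz
Guard bands = 7 gaps * 1 kHz = 7 kHz
Total = 32 + 7 = 39 kHz

39


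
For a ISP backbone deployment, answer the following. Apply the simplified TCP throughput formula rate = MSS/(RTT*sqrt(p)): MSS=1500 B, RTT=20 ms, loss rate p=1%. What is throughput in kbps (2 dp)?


Given: MSS = 1500 bytes, RTT = 20 ms, loss = 1%
RTT in seconds = 20 / 1000 = 0.02
Loss rate = 1% = 0.01
sqrt(loss) = sqrt(0.01) = 0.1
Throughput (bytes/s) = 1500 / (0.02 * 0.1) = 750000.0000
Throughput (kbps) = 750000.0000 * 8 / 1000 = 6000.000000 -> 6000.00 kbps (2 dp)

6000.00


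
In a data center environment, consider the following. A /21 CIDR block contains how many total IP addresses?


Given: CIDR prefix /21
Host bits = 32 - 21 = 11
Total addresses = 2^11 = 2048

2048


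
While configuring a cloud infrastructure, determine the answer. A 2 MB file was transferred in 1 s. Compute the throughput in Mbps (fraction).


Given: file = 2 MB, time = 1 s
File in Mb = 2 * 8 = 16 Mb
Throughput = 16 / 1 Mbps
Throughput = 16 Mbps

16


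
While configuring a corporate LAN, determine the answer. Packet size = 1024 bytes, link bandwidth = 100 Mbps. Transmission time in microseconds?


Given: packet = 1024 bytes, bandwidth = 100 Mbps
Packet in bits = 1024 * 8 = 8192 bits
Bandwidth = 100 * 10^6 = 100000000 bps
Time = 8192 / 100000000 seconds
Time in us = 8192 * 10^6 / 100000000 = 81.92

81.92


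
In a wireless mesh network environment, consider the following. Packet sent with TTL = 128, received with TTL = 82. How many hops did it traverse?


Given: initial TTL = 128, received TTL = 82
Hops = initial TTL - received TTL
Hops = 128 - 82 = 46

46


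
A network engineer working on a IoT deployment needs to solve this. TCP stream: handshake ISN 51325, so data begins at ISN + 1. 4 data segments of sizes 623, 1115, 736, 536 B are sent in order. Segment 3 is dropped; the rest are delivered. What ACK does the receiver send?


SYN uses sequence number 51325; first data byte = ISN + 1 = 51326.
Segment 1: SEQ = 51326, len = 623 B, covers [51326, 51948]
Segment 2: SEQ = 51949, len = 1115 B, covers [51949, 53063]
Segment 3: SEQ = 53064, len = 736 B, covers [53064, 53799] [LOST]
Segment 4: SEQ = 53800, len = 536 B, covers [53800, 54335]
In-order data received: bytes [51326, 53063] (segments 1..2).
Segment 3 missing -> gap begins at byte 53064; later segments buffered out of order.
Cumulative ACK = next expected in-order byte = 51326 + 623 + 1115 = 53064

53064


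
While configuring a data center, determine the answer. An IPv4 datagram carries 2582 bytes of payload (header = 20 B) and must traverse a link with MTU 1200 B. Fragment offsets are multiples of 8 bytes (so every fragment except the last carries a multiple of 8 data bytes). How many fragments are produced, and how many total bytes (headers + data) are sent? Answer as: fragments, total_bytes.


Max data per non-final fragment = floor((MTU - header)/8)*8 = floor((1200 - 20)/8)*8 = floor(1180/8)*8 = 1176 B
Final fragment needs no 8-byte alignment: it can carry up to MTU - header = 1180 B
Non-final fragments needed = ceil((payload - 1180) / 1176) = ceil(1402/1176) = ceil(1.1922) = 2
Number of fragments = 2 + 1 = 3
Fragment sizes (data): 2 * 1176 B + 230 B (last, 230 <= 1180 OK)
Total bytes sent = payload + n_frags * header = 2582 + 3*20 = 2582 + 60 = 2642 B

3, 2642


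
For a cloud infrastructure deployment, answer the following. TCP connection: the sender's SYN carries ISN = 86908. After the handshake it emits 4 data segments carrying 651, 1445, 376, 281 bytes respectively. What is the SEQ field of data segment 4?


The SYN occupies sequence number ISN = 86908, so the first data byte is ISN + 1 = 86909.
SEQ of data segment i = (ISN + 1) + sum of payload sizes of segments 1..i-1.
Segment 1: SEQ = 86909, payload = 651 bytes
Segment 2: SEQ = 87560, payload = 1445 bytes
Segment 3: SEQ = 89005, payload = 376 bytes
Segment 4: SEQ = 89381, payload = 281 bytes
SEQ of segment 4 = 86909 + 651 + 1445 + 376 = 89381

89381


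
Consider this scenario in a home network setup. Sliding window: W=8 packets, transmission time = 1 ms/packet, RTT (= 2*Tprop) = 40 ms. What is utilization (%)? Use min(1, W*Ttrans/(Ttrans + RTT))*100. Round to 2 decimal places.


Given: W = 8, Ttrans = 1 ms, RTT = 40 ms (= 2 * Tprop, Tprop = 20 ms)
Cycle time = Ttrans + RTT = 1 + 40 = 41 ms (first packet sent until its ACK returns)
W * Ttrans = 8 * 1 = 8 ms of sending per cycle
W * Ttrans / (Ttrans + RTT) = 8 / 41 = 0.195122
U = min(1, 0.195122) = 0.195122
U% = 19.51%

19.51


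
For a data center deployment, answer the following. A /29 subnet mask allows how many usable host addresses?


Given: subnet mask /29
Host bits = 32 - 29 = 3
Total addresses = 2^3 = 8
Usable hosts = 8 - 2 (network + broadcast) = 6

6


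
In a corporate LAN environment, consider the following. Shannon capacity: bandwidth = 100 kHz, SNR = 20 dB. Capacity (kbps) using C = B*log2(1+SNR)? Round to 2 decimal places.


Given: B = 100 kHz, SNR = 20 dB
SNR linear = 10^(20/10) = 100
1 + SNR = 101
log2(101) = 6.6582114828
C = 100 * 1000 * 6.6582114828 = 665821.1483 bps
C = 665.821148 kbps -> 665.82 kbps (2 dp)

665.82


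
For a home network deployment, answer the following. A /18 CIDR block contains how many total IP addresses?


Given: CIDR prefix /18
Host bits = 32 - 18 = 14
Total addresses = 2^14 = 16384

16384


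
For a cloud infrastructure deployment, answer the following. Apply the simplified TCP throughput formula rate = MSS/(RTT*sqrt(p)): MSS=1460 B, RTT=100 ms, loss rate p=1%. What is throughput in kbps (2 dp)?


Given: MSS = 1460 bytes, RTT = 100 ms, loss = 1%
RTT in seconds = 100 / 1000 = 0.1
Loss rate = 1% = 0.01
sqrt(loss) = sqrt(0.01) = 0.1
Throughput (bytes/s) = 1460 / (0.1 * 0.1) = 146000.0000
Throughput (kbps) = 146000.0000 * 8 / 1000 = 1168.000000 -> 1168.00 kbps (2 dp)

1168.00


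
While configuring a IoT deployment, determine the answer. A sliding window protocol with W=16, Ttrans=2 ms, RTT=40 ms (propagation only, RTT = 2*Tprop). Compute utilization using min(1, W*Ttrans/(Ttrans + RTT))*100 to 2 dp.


Given: W = 16, Ttrans = 2 ms, RTT = 40 ms (= 2 * Tprop, Tprop = 20 ms)
Cycle time = Ttrans + RTT = 2 + 40 = 42 ms (first packet sent until its ACK returns)
W * Ttrans = 16 * 2 = 32 ms of sending per cycle
W * Ttrans / (Ttrans + RTT) = 32 / 42 = 0.761905
U = min(1, 0.761905) = 0.761905
U% = 76.19%

76.19


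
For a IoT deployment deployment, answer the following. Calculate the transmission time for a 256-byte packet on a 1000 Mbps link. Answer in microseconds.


Given: packet = 256 bytes, bandwidth = 1000 Mbps
Packet in bits = 256 * 8 = 2048 bits
Bandwidth = 1000 * 10^6 = 1000000000 bps
Time = 2048 / 1000000000 seconds
Time in us = 2048 * 10^6 / 1000000000 = 2.048

2.048


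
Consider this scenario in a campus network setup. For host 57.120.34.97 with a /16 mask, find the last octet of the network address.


Given: IP = 57.120.34.97, prefix = /16
Subnet mask = 255.255.0.0
Last octet of IP: 97
Last octet of mask: 0
Network last octet = 97 AND 0 = 0

0


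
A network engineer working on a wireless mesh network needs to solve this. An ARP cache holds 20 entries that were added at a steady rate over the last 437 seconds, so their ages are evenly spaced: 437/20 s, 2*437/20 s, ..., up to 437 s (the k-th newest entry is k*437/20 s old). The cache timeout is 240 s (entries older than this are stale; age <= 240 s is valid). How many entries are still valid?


Ages are k * 437/20 s for k = 1..20 (spacing = 21.8500 s).
Entry k is valid iff k * 437/20 <= 240 iff k <= 20 * 240 / 437 = 10.9840
n_valid = floor(10.9840) = 10
(n_stale = 20 - 10 = 10)

10


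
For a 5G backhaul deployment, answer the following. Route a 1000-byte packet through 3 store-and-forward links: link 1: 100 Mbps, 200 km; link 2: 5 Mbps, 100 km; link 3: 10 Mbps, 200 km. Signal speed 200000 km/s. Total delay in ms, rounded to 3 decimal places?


Packet = 1000 bytes = 8000 bits. Store-and-forward: sum (t_trans + t_prop) per link.
Link 1: t_trans = 8000/(100*10^6) s = 0.0800 ms; t_prop = 200/200000 s = 1.0000 ms; subtotal = 1.0800 ms
Link 2: t_trans = 8000/(5*10^6) s = 1.6000 ms; t_prop = 100/200000 s = 0.5000 ms; subtotal = 2.1000 ms
Link 3: t_trans = 8000/(10*10^6) s = 0.8000 ms; t_prop = 200/200000 s = 1.0000 ms; subtotal = 1.8000 ms
End-to-end = 1.0800 + 2.1000 + 1.8000 = 4.9800 ms -> 4.980 ms (3 dp)

4.980


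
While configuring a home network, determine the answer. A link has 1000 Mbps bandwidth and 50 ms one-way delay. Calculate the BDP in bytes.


Given: bandwidth = 1000 Mbps, delay = 50 ms
BDP in bits = 1000 * 10^6 * 50 / 1000
BDP in bits = 50000000
BDP in bytes = 50000000 / 8 = 6250000

6250000


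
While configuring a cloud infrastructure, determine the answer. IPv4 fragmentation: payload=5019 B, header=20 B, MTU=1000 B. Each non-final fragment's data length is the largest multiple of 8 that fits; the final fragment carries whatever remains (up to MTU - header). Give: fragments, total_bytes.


Max data per non-final fragment = floor((MTU - header)/8)*8 = floor((1000 - 20)/8)*8 = floor(980/8)*8 = 976 B
Final fragment needs no 8-byte alignment: it can carry up to MTU - header = 980 B
Non-final fragments needed = ceil((payload - 980) / 976) = ceil(4039/976) = ceil(4.1383) = 5
Number of fragments = 5 + 1 = 6
Fragment sizes (data): 5 * 976 B + 139 B (last, 139 <= 980 OK)
Total bytes sent = payload + n_frags * header = 5019 + 6*20 = 5019 + 120 = 5139 B

6, 5139


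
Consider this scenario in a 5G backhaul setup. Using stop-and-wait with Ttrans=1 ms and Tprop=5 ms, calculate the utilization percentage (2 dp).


Given: Ttrans = 1 ms, Tprop = 5 ms
RTT = 2 * Tprop = 2 * 5 = 10 ms
U = Ttrans / (Ttrans + RTT)
U = 1 / (1 + 10)
U = 1 / 11 = 0.090909
U% = 9.09%

9.09


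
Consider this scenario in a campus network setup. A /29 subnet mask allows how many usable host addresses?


Given: subnet mask /29
Host bits = 32 - 29 = 3
Total addresses = 2^3 = 8
Usable hosts = 8 - 2 (network + broadcast) = 6

6


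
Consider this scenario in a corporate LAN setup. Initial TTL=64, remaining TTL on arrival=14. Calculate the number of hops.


Given: initial TTL = 64, received TTL = 14
Hops = initial TTL - received TTL
Hops = 64 - 14 = 50

50


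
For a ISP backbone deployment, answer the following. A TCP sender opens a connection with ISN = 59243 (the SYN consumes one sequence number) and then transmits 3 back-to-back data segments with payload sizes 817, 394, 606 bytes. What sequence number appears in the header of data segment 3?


The SYN occupies sequence number ISN = 59243, so the first data byte is ISN + 1 = 59244.
SEQ of data segment i = (ISN + 1) + sum of payload sizes of segments 1..i-1.
Segment 1: SEQ = 59244, payload = 817 bytes
Segment 2: SEQ = 60061, payload = 394 bytes
Segment 3: SEQ = 60455, payload = 606 bytes
SEQ of segment 3 = 59244 + 817 + 394 = 60455

60455


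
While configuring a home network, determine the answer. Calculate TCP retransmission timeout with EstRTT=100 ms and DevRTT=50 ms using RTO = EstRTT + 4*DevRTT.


Given: EstRTT = 100 ms, DevRTT = 50 ms
Timeout = EstRTT + 4 * DevRTT
4 * DevRTT = 4 * 50 = 200
Timeout = 100 + 200 = 300 ms

300


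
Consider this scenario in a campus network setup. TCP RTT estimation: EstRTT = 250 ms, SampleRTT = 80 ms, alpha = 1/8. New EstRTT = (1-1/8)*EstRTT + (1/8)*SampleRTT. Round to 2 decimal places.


Given: EstRTT = 250 ms, SampleRTT = 80 ms, alpha = 1/8
New EstRTT = (1 - alpha) * EstRTT + alpha * SampleRTT
(7/8) * 250 = 218.75
(1/8) * 80 = 10
New EstRTT = 218.75 + 10 = 228.75 ms -> 228.75 ms (2 dp)

228.75
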